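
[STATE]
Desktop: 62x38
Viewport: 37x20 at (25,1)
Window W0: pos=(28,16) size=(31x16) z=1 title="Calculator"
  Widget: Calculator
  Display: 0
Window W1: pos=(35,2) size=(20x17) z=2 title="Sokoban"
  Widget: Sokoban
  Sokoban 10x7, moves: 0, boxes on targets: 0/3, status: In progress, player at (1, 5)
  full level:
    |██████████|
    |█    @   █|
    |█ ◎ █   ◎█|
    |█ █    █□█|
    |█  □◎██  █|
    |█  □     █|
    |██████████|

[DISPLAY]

                                     
          ┏━━━━━━━━━━━━━━━━━━┓       
          ┃ Sokoban          ┃       
          ┠──────────────────┨       
          ┃██████████        ┃       
          ┃█    @   █        ┃       
          ┃█ ◎ █   ◎█        ┃       
          ┃█ █    █□█        ┃       
          ┃█  □◎██  █        ┃       
          ┃█  □     █        ┃       
          ┃██████████        ┃       
          ┃Moves: 0  0/3     ┃       
          ┃                  ┃       
          ┃                  ┃       
          ┃                  ┃       
   ┏━━━━━━┃                  ┃━━━┓   
   ┃ Calcu┃                  ┃   ┃   
   ┠──────┗━━━━━━━━━━━━━━━━━━┛───┨   
   ┃                            0┃   
   ┃┌───┬───┬───┬───┐            ┃   


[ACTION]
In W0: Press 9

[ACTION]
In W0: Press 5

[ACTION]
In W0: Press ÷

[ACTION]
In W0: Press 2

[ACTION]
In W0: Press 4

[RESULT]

                                     
          ┏━━━━━━━━━━━━━━━━━━┓       
          ┃ Sokoban          ┃       
          ┠──────────────────┨       
          ┃██████████        ┃       
          ┃█    @   █        ┃       
          ┃█ ◎ █   ◎█        ┃       
          ┃█ █    █□█        ┃       
          ┃█  □◎██  █        ┃       
          ┃█  □     █        ┃       
          ┃██████████        ┃       
          ┃Moves: 0  0/3     ┃       
          ┃                  ┃       
          ┃                  ┃       
          ┃                  ┃       
   ┏━━━━━━┃                  ┃━━━┓   
   ┃ Calcu┃                  ┃   ┃   
   ┠──────┗━━━━━━━━━━━━━━━━━━┛───┨   
   ┃                           24┃   
   ┃┌───┬───┬───┬───┐            ┃   


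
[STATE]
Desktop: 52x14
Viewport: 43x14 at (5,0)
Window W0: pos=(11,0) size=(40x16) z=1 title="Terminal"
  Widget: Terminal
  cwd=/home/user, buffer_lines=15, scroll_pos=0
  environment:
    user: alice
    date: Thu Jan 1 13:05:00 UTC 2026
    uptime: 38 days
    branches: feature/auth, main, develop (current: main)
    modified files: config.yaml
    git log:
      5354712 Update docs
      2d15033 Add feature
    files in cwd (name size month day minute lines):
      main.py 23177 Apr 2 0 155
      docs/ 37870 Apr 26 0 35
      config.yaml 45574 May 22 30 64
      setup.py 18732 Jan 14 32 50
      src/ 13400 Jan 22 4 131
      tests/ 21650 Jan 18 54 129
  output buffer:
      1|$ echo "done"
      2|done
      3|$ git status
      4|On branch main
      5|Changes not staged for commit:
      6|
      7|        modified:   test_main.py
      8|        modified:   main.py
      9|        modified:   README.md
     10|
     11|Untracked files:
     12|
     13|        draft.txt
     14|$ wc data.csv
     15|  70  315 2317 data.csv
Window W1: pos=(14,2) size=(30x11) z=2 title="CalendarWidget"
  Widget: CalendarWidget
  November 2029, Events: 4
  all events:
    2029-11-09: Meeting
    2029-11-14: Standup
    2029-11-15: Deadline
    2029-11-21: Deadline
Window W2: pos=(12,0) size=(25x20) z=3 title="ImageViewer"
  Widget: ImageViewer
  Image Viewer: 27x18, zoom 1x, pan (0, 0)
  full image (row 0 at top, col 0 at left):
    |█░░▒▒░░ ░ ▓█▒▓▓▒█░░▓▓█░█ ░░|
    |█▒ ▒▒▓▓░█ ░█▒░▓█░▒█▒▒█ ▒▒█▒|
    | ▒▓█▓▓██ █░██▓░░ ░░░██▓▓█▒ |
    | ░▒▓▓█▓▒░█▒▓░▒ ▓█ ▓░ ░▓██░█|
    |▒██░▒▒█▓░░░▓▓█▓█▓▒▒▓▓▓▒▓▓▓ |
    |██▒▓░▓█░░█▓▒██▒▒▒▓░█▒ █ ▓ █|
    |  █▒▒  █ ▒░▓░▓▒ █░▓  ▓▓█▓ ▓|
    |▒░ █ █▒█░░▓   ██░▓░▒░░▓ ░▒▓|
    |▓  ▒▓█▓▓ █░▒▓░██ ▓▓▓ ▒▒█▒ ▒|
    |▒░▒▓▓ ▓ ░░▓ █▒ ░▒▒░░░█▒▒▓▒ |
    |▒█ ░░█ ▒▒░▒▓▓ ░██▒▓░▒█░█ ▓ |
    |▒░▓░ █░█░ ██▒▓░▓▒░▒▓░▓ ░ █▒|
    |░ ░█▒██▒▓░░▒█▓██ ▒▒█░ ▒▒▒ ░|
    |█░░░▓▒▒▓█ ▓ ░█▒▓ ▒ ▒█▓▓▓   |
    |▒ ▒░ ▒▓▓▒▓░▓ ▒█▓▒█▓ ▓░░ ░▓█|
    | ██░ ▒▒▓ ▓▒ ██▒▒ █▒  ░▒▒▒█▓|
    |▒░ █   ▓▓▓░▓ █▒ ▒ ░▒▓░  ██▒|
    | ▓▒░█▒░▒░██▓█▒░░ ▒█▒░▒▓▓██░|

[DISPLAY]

      ┏┏━━━━━━━━━━━━━━━━━━━━━━━┓━━━━━━━━━━━
      ┃┃ ImageViewer           ┃           
      ┠┠───────────────────────┨━━━━━━┓────
      ┃┃█░░▒▒░░ ░ ▓█▒▓▓▒█░░▓▓█░┃      ┃    
      ┃┃█▒ ▒▒▓▓░█ ░█▒░▓█░▒█▒▒█ ┃──────┨    
      ┃┃ ▒▓█▓▓██ █░██▓░░ ░░░██▓┃      ┃    
      ┃┃ ░▒▓▓█▓▒░█▒▓░▒ ▓█ ▓░ ░▓┃      ┃    
      ┃┃▒██░▒▒█▓░░░▓▓█▓█▓▒▒▓▓▓▒┃      ┃    
      ┃┃██▒▓░▓█░░█▓▒██▒▒▒▓░█▒ █┃      ┃    
      ┃┃  █▒▒  █ ▒░▓░▓▒ █░▓  ▓▓┃      ┃    
      ┃┃▒░ █ █▒█░░▓   ██░▓░▒░░▓┃      ┃    
      ┃┃▓  ▒▓█▓▓ █░▒▓░██ ▓▓▓ ▒▒┃      ┃    
      ┃┃▒░▒▓▓ ▓ ░░▓ █▒ ░▒▒░░░█▒┃━━━━━━┛    
      ┃┃▒█ ░░█ ▒▒░▒▓▓ ░██▒▓░▒█░┃           


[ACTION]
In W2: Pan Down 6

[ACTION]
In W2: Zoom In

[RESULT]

      ┏┏━━━━━━━━━━━━━━━━━━━━━━━┓━━━━━━━━━━━
      ┃┃ ImageViewer           ┃           
      ┠┠───────────────────────┨━━━━━━┓────
      ┃┃  ░░▒▒▓▓▓▓██▓▓▒▒░░██▒▒▓┃      ┃    
      ┃┃  ░░▒▒▓▓▓▓██▓▓▒▒░░██▒▒▓┃──────┨    
      ┃┃▒▒████░░▒▒▒▒██▓▓░░░░░░▓┃      ┃    
      ┃┃▒▒████░░▒▒▒▒██▓▓░░░░░░▓┃      ┃    
      ┃┃████▒▒▓▓░░▓▓██░░░░██▓▓▒┃      ┃    
      ┃┃████▒▒▓▓░░▓▓██░░░░██▓▓▒┃      ┃    
      ┃┃    ██▒▒▒▒    ██  ▒▒░░▓┃      ┃    
      ┃┃    ██▒▒▒▒    ██  ▒▒░░▓┃      ┃    
      ┃┃▒▒░░  ██  ██▒▒██░░░░▓▓ ┃      ┃    
      ┃┃▒▒░░  ██  ██▒▒██░░░░▓▓ ┃━━━━━━┛    
      ┃┃▓▓    ▒▒▓▓██▓▓▓▓  ██░░▒┃           


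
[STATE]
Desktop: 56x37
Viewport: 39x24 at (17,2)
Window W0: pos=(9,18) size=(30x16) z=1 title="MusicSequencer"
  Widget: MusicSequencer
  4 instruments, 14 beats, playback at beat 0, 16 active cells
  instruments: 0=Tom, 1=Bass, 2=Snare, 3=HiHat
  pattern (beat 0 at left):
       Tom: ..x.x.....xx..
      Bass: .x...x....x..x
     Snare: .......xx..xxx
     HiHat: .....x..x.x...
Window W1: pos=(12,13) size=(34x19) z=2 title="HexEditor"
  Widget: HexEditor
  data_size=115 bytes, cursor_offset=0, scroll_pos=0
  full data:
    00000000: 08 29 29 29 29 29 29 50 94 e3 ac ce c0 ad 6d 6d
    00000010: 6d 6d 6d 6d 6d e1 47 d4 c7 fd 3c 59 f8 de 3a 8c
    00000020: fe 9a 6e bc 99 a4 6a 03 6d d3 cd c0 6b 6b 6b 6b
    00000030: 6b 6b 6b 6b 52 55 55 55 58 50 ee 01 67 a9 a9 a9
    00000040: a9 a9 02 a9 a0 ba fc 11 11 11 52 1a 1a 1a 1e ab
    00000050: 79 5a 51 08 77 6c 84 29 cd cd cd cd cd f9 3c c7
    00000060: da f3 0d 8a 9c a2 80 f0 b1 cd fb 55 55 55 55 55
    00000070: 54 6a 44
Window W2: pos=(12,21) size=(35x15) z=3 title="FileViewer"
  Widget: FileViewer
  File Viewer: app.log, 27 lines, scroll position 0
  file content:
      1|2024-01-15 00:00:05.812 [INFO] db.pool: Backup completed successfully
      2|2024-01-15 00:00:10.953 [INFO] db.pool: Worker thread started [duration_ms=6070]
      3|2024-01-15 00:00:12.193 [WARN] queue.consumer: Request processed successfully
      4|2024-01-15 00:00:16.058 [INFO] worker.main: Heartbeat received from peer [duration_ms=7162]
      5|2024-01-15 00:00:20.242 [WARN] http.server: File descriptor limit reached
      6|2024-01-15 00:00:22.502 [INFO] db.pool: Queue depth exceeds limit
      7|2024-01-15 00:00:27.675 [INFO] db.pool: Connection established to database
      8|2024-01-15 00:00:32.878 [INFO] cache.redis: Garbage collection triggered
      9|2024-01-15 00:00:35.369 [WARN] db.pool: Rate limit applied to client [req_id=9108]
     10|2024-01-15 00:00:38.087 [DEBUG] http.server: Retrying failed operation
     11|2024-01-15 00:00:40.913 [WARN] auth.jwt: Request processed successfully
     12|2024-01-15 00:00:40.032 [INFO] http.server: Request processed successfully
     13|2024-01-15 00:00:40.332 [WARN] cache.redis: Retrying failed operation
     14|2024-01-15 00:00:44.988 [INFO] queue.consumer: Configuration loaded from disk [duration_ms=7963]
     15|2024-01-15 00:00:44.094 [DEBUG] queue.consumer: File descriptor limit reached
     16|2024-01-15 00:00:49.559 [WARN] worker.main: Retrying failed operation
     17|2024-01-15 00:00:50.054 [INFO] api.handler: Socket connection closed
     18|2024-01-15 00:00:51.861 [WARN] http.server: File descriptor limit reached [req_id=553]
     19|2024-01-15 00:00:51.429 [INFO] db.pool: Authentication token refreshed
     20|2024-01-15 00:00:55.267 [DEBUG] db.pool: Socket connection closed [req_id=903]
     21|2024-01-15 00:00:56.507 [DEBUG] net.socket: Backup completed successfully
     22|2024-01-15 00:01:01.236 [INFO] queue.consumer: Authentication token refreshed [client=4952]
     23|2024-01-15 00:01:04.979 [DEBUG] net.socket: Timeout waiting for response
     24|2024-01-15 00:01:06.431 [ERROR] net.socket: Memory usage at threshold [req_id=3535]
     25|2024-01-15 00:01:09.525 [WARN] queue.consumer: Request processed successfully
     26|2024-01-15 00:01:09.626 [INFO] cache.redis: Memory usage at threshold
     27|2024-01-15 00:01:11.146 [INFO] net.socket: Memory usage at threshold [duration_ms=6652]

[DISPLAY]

                                       
                                       
                                       
                                       
                                       
                                       
                                       
                                       
                                       
                                       
                                       
━━━━━━━━━━━━━━━━━━━━━━━━━━━━┓          
Editor                      ┃          
────────────────────────────┨          
0000  08 29 29 29 29 29 29 5┃          
0010  6d 6d 6d 6d 6d e1 47 d┃          
0020  fe 9a 6e bc 99 a4 6a 0┃          
0030  6b 6b 6b 6b 52 55 55 5┃          
0040  a9 a9 02 a9 a0 ba fc 1┃          
━━━━━━━━━━━━━━━━━━━━━━━━━━━━━┓         
eViewer                      ┃         
─────────────────────────────┨         
-01-15 00:00:05.812 [INFO] d▲┃         
-01-15 00:00:10.953 [INFO] d█┃         


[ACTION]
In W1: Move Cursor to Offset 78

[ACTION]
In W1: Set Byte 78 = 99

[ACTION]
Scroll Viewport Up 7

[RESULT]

                                       
                                       
                                       
                                       
                                       
                                       
                                       
                                       
                                       
                                       
                                       
                                       
                                       
━━━━━━━━━━━━━━━━━━━━━━━━━━━━┓          
Editor                      ┃          
────────────────────────────┨          
0000  08 29 29 29 29 29 29 5┃          
0010  6d 6d 6d 6d 6d e1 47 d┃          
0020  fe 9a 6e bc 99 a4 6a 0┃          
0030  6b 6b 6b 6b 52 55 55 5┃          
0040  a9 a9 02 a9 a0 ba fc 1┃          
━━━━━━━━━━━━━━━━━━━━━━━━━━━━━┓         
eViewer                      ┃         
─────────────────────────────┨         


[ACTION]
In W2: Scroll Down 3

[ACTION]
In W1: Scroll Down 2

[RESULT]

                                       
                                       
                                       
                                       
                                       
                                       
                                       
                                       
                                       
                                       
                                       
                                       
                                       
━━━━━━━━━━━━━━━━━━━━━━━━━━━━┓          
Editor                      ┃          
────────────────────────────┨          
0020  fe 9a 6e bc 99 a4 6a 0┃          
0030  6b 6b 6b 6b 52 55 55 5┃          
0040  a9 a9 02 a9 a0 ba fc 1┃          
0050  79 5a 51 08 77 6c 84 2┃          
0060  da f3 0d 8a 9c a2 80 f┃          
━━━━━━━━━━━━━━━━━━━━━━━━━━━━━┓         
eViewer                      ┃         
─────────────────────────────┨         


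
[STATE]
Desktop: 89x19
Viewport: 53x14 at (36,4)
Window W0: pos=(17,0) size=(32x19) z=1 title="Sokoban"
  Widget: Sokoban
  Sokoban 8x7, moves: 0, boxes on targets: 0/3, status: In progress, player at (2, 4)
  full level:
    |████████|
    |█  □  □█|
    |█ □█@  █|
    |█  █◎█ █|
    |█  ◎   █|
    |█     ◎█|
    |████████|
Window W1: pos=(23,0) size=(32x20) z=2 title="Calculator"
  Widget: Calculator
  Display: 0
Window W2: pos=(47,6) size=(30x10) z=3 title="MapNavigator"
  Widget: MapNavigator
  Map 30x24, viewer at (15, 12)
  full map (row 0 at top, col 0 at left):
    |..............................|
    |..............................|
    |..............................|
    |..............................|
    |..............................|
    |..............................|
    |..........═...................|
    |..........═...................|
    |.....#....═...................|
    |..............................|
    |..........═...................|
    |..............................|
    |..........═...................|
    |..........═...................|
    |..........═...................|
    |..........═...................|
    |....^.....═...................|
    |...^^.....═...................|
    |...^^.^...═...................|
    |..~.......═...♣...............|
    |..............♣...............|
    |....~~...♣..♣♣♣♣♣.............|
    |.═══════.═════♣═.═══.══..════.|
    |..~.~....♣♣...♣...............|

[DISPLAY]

┬───┐             ┃                                  
│ ÷ │             ┃                                  
┼───┤      ┏━━━━━━━━━━━━━━━━━━━━━━━━━━━━┓            
│ × │      ┃ MapNavigator               ┃            
┼───┤      ┠────────────────────────────┨            
│ - │      ┃............................┃            
┼───┤      ┃.........═..................┃            
│ + │      ┃............................┃            
┼───┤      ┃.........═....@.............┃            
│ M+│      ┃.........═..................┃            
┴───┘      ┃.........═..................┃            
           ┗━━━━━━━━━━━━━━━━━━━━━━━━━━━━┛            
                  ┃                                  
                  ┃                                  


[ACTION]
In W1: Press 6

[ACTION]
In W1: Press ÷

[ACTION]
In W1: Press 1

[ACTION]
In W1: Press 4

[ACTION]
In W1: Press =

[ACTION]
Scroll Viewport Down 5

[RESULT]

│ ÷ │             ┃                                  
┼───┤      ┏━━━━━━━━━━━━━━━━━━━━━━━━━━━━┓            
│ × │      ┃ MapNavigator               ┃            
┼───┤      ┠────────────────────────────┨            
│ - │      ┃............................┃            
┼───┤      ┃.........═..................┃            
│ + │      ┃............................┃            
┼───┤      ┃.........═....@.............┃            
│ M+│      ┃.........═..................┃            
┴───┘      ┃.........═..................┃            
           ┗━━━━━━━━━━━━━━━━━━━━━━━━━━━━┛            
                  ┃                                  
                  ┃                                  
                  ┃                                  


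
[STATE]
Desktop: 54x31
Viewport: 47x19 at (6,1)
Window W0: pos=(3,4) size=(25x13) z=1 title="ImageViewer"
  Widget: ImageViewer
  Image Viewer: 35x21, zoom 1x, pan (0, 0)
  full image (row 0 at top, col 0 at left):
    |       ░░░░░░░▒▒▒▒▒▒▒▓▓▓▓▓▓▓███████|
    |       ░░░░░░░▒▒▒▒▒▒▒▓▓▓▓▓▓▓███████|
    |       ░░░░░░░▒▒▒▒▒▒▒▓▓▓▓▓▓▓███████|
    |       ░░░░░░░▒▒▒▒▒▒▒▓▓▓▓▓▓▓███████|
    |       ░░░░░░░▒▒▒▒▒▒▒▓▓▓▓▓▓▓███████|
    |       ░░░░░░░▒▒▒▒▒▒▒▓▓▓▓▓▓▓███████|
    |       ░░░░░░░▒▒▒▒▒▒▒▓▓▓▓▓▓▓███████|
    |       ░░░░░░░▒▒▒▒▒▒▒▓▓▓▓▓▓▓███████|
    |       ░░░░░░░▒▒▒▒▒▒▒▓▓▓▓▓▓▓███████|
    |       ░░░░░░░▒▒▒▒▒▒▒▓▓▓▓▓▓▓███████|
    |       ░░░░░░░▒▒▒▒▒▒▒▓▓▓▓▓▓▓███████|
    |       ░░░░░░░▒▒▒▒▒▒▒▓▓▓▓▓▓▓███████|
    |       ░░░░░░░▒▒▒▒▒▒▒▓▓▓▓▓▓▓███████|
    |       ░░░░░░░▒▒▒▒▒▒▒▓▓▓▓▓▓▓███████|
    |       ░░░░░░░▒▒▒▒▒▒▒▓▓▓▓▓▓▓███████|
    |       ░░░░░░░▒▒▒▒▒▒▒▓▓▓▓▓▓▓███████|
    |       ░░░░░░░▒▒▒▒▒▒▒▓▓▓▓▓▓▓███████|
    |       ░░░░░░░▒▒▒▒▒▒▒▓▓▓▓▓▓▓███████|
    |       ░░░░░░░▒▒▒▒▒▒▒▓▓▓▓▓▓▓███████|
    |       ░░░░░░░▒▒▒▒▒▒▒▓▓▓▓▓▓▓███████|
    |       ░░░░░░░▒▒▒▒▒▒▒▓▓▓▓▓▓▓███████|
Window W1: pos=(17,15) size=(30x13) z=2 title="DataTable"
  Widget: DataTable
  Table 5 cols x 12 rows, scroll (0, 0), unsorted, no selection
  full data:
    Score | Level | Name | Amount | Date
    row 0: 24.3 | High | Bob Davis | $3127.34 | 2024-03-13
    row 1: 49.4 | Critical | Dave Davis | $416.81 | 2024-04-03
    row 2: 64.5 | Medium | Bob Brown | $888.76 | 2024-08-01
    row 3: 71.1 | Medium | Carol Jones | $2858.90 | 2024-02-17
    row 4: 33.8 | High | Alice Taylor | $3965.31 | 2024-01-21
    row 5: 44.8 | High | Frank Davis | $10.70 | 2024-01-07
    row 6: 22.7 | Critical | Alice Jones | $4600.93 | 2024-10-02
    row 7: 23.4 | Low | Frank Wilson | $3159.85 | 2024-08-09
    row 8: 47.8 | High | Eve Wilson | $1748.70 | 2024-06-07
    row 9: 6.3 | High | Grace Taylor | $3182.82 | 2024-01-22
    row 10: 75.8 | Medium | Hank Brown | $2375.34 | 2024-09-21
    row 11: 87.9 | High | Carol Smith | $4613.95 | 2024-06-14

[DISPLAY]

                                               
                                               
                                               
━━━━━━━━━━━━━━━━━━━━━┓                         
mageViewer           ┃                         
─────────────────────┨                         
     ░░░░░░░▒▒▒▒▒▒▒▓▓┃                         
     ░░░░░░░▒▒▒▒▒▒▒▓▓┃                         
     ░░░░░░░▒▒▒▒▒▒▒▓▓┃                         
     ░░░░░░░▒▒▒▒▒▒▒▓▓┃                         
     ░░░░░░░▒▒▒▒▒▒▒▓▓┃                         
     ░░░░░░░▒▒▒▒▒▒▒▓▓┃                         
     ░░░░░░░▒▒▒▒▒▒▒▓▓┃                         
     ░░░░░░░▒▒▒▒▒▒▒▓▓┃                         
     ░░░░░░┏━━━━━━━━━━━━━━━━━━━━━━━━━━━━┓      
━━━━━━━━━━━┃ DataTable                  ┃      
           ┠────────────────────────────┨      
           ┃Score│Level   │Name        │┃      
           ┃─────┼────────┼────────────┼┃      


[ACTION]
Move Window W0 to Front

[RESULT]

                                               
                                               
                                               
━━━━━━━━━━━━━━━━━━━━━┓                         
mageViewer           ┃                         
─────────────────────┨                         
     ░░░░░░░▒▒▒▒▒▒▒▓▓┃                         
     ░░░░░░░▒▒▒▒▒▒▒▓▓┃                         
     ░░░░░░░▒▒▒▒▒▒▒▓▓┃                         
     ░░░░░░░▒▒▒▒▒▒▒▓▓┃                         
     ░░░░░░░▒▒▒▒▒▒▒▓▓┃                         
     ░░░░░░░▒▒▒▒▒▒▒▓▓┃                         
     ░░░░░░░▒▒▒▒▒▒▒▓▓┃                         
     ░░░░░░░▒▒▒▒▒▒▒▓▓┃                         
     ░░░░░░░▒▒▒▒▒▒▒▓▓┃━━━━━━━━━━━━━━━━━━┓      
━━━━━━━━━━━━━━━━━━━━━┛                  ┃      
           ┠────────────────────────────┨      
           ┃Score│Level   │Name        │┃      
           ┃─────┼────────┼────────────┼┃      


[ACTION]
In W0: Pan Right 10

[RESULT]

                                               
                                               
                                               
━━━━━━━━━━━━━━━━━━━━━┓                         
mageViewer           ┃                         
─────────────────────┨                         
░░▒▒▒▒▒▒▒▓▓▓▓▓▓▓█████┃                         
░░▒▒▒▒▒▒▒▓▓▓▓▓▓▓█████┃                         
░░▒▒▒▒▒▒▒▓▓▓▓▓▓▓█████┃                         
░░▒▒▒▒▒▒▒▓▓▓▓▓▓▓█████┃                         
░░▒▒▒▒▒▒▒▓▓▓▓▓▓▓█████┃                         
░░▒▒▒▒▒▒▒▓▓▓▓▓▓▓█████┃                         
░░▒▒▒▒▒▒▒▓▓▓▓▓▓▓█████┃                         
░░▒▒▒▒▒▒▒▓▓▓▓▓▓▓█████┃                         
░░▒▒▒▒▒▒▒▓▓▓▓▓▓▓█████┃━━━━━━━━━━━━━━━━━━┓      
━━━━━━━━━━━━━━━━━━━━━┛                  ┃      
           ┠────────────────────────────┨      
           ┃Score│Level   │Name        │┃      
           ┃─────┼────────┼────────────┼┃      


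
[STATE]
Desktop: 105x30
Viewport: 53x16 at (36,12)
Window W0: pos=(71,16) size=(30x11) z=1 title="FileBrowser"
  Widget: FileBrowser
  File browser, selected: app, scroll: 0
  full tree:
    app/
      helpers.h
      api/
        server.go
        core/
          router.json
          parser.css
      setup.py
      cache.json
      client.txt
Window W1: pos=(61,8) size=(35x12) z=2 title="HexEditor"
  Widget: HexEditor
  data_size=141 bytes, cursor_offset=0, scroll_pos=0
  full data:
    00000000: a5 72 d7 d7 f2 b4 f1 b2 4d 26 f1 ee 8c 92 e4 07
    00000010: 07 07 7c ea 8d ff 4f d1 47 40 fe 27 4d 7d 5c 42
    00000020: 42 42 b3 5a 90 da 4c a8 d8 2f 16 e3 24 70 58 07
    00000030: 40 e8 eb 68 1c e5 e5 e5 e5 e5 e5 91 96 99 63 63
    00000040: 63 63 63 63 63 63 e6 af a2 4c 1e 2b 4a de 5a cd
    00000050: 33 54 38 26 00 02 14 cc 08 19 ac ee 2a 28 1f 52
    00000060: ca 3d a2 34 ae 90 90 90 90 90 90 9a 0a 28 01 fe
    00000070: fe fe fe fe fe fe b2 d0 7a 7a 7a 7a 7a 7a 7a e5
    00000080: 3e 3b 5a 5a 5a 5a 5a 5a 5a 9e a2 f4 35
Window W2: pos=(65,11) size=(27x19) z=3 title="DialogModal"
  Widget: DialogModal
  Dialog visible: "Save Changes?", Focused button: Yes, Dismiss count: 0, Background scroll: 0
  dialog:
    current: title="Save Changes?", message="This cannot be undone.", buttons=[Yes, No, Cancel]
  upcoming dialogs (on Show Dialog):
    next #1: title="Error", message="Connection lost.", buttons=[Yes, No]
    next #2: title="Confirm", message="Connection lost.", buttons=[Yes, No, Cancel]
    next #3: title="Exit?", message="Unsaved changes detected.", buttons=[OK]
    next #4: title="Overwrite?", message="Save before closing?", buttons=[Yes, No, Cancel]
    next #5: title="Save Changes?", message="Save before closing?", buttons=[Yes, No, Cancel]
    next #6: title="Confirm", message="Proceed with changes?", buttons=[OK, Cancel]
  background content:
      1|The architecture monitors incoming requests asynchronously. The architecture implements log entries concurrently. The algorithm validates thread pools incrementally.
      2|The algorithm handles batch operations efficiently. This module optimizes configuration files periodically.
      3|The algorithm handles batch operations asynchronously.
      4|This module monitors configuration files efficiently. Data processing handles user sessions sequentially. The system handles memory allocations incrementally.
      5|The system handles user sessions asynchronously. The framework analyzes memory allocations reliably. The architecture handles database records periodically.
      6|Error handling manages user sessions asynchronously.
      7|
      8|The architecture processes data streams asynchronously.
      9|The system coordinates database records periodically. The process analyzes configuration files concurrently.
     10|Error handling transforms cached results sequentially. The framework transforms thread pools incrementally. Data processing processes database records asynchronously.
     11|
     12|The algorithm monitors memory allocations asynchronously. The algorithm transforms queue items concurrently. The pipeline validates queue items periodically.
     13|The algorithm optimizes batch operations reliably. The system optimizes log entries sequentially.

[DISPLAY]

                         ┃000┃ DialogModal           
                         ┃000┠───────────────────────
                         ┃000┃The architecture monito
                         ┃000┃The algorithm handles b
                         ┃000┃The algorithm handles b
                         ┃000┃This module monitors co
                         ┃000┃The system handles user
                         ┗━━━┃Er┌───────────────────┐
                             ┃  │   Save Changes?   │
                             ┃Th│This cannot be undo│
                             ┃Th│[Yes]  No   Cancel │
                             ┃Er└───────────────────┘
                             ┃                       
                             ┃The algorithm monitors 
                             ┃The algorithm optimizes
                             ┃                       


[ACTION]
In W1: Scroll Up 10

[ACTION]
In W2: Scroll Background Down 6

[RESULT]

                         ┃000┃ DialogModal           
                         ┃000┠───────────────────────
                         ┃000┃                       
                         ┃000┃The architecture proces
                         ┃000┃The system coordinates 
                         ┃000┃Error handling transfor
                         ┃000┃                       
                         ┗━━━┃Th┌───────────────────┐
                             ┃Th│   Save Changes?   │
                             ┃  │This cannot be undo│
                             ┃  │[Yes]  No   Cancel │
                             ┃  └───────────────────┘
                             ┃                       
                             ┃                       
                             ┃                       
                             ┃                       


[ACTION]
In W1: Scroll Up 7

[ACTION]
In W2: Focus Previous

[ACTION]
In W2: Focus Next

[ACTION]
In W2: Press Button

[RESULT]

                         ┃000┃ DialogModal           
                         ┃000┠───────────────────────
                         ┃000┃                       
                         ┃000┃The architecture proces
                         ┃000┃The system coordinates 
                         ┃000┃Error handling transfor
                         ┃000┃                       
                         ┗━━━┃The algorithm monitors 
                             ┃The algorithm optimizes
                             ┃                       
                             ┃                       
                             ┃                       
                             ┃                       
                             ┃                       
                             ┃                       
                             ┃                       


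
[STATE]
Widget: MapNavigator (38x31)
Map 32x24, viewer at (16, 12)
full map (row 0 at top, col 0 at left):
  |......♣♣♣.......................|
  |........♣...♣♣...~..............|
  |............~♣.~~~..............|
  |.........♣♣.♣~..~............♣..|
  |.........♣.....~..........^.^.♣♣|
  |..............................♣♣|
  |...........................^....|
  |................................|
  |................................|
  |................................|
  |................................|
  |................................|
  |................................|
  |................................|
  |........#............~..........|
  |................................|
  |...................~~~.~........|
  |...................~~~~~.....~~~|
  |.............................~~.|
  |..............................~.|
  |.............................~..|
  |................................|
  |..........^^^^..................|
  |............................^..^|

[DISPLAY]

                                      
                                      
                                      
   ......♣♣♣.......................   
   ........♣...♣♣...~..............   
   ............~♣.~~~..............   
   .........♣♣.♣~..~............♣..   
   .........♣.....~..........^.^.♣♣   
   ..............................♣♣   
   ...........................^....   
   ................................   
   ................................   
   ................................   
   ................................   
   ................................   
   ................@...............   
   ................................   
   ........#............~..........   
   ................................   
   ...................~~~.~........   
   ...................~~~~~.....~~~   
   .............................~~.   
   ..............................~.   
   .............................~..   
   ................................   
   ..........^^^^..................   
   ............................^..^   
                                      
                                      
                                      
                                      


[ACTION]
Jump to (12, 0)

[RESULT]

                                      
                                      
                                      
                                      
                                      
                                      
                                      
                                      
                                      
                                      
                                      
                                      
                                      
                                      
                                      
       ......♣♣♣...@..................
       ........♣...♣♣...~.............
       ............~♣.~~~.............
       .........♣♣.♣~..~............♣.
       .........♣.....~..........^.^.♣
       ..............................♣
       ...........................^...
       ...............................
       ...............................
       ...............................
       ...............................
       ...............................
       ...............................
       ...............................
       ........#............~.........
       ...............................


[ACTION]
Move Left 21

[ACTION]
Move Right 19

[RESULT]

                                      
                                      
                                      
                                      
                                      
                                      
                                      
                                      
                                      
                                      
                                      
                                      
                                      
                                      
                                      
......♣♣♣..........@............      
........♣...♣♣...~..............      
............~♣.~~~..............      
.........♣♣.♣~..~............♣..      
.........♣.....~..........^.^.♣♣      
..............................♣♣      
...........................^....      
................................      
................................      
................................      
................................      
................................      
................................      
................................      
........#............~..........      
................................      


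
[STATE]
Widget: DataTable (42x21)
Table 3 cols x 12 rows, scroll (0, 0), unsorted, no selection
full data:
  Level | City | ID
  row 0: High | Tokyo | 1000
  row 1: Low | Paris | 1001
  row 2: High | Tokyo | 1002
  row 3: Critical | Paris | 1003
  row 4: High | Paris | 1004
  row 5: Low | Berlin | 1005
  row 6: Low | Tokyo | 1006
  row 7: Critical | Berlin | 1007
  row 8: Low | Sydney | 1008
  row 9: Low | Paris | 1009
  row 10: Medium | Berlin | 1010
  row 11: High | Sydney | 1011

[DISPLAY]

Level   │City  │ID                        
────────┼──────┼────                      
High    │Tokyo │1000                      
Low     │Paris │1001                      
High    │Tokyo │1002                      
Critical│Paris │1003                      
High    │Paris │1004                      
Low     │Berlin│1005                      
Low     │Tokyo │1006                      
Critical│Berlin│1007                      
Low     │Sydney│1008                      
Low     │Paris │1009                      
Medium  │Berlin│1010                      
High    │Sydney│1011                      
                                          
                                          
                                          
                                          
                                          
                                          
                                          


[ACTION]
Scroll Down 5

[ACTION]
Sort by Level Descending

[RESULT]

Level  ▼│City  │ID                        
────────┼──────┼────                      
Medium  │Berlin│1010                      
Low     │Paris │1001                      
Low     │Berlin│1005                      
Low     │Tokyo │1006                      
Low     │Sydney│1008                      
Low     │Paris │1009                      
High    │Tokyo │1000                      
High    │Tokyo │1002                      
High    │Paris │1004                      
High    │Sydney│1011                      
Critical│Paris │1003                      
Critical│Berlin│1007                      
                                          
                                          
                                          
                                          
                                          
                                          
                                          


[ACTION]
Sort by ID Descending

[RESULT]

Level   │City  │ID ▼                      
────────┼──────┼────                      
High    │Sydney│1011                      
Medium  │Berlin│1010                      
Low     │Paris │1009                      
Low     │Sydney│1008                      
Critical│Berlin│1007                      
Low     │Tokyo │1006                      
Low     │Berlin│1005                      
High    │Paris │1004                      
Critical│Paris │1003                      
High    │Tokyo │1002                      
Low     │Paris │1001                      
High    │Tokyo │1000                      
                                          
                                          
                                          
                                          
                                          
                                          
                                          
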